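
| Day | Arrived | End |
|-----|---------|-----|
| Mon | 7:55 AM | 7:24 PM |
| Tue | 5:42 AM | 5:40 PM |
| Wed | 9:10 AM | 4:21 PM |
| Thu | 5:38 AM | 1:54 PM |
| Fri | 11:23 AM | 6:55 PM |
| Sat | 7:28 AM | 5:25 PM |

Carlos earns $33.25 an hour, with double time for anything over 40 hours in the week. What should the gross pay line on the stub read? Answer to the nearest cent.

$2419.49

Mon: 7:55 AM–7:24 PM = 11 h 29 min
Tue: 5:42 AM–5:40 PM = 11 h 58 min
Wed: 9:10 AM–4:21 PM = 7 h 11 min
Thu: 5:38 AM–1:54 PM = 8 h 16 min
Fri: 11:23 AM–6:55 PM = 7 h 32 min
Sat: 7:28 AM–5:25 PM = 9 h 57 min
Total worked: 56 h 23 min = 3383 min.
Regular 40 h 0 min = 2400 min at $33.25/h; overtime 16 h 23 min = 983 min at $66.50/h.
Pay = (2400 × $33.25 + 983 × $66.50) ÷ 60 = $2419.49.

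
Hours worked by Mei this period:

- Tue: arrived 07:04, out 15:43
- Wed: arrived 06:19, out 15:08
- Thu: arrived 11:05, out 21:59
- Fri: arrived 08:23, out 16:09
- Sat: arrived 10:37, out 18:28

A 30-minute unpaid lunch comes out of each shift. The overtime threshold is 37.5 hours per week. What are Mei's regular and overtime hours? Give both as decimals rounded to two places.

Regular 37.50 hours, overtime 3.98 hours

Tue: 07:04–15:43 = 8 h 39 min; less 30 min break → 8 h 9 min
Wed: 06:19–15:08 = 8 h 49 min; less 30 min break → 8 h 19 min
Thu: 11:05–21:59 = 10 h 54 min; less 30 min break → 10 h 24 min
Fri: 08:23–16:09 = 7 h 46 min; less 30 min break → 7 h 16 min
Sat: 10:37–18:28 = 7 h 51 min; less 30 min break → 7 h 21 min
Total worked: 41 h 29 min = 41.48 h.
Threshold 37.5 h → overtime 3 h 59 min, regular 37 h 30 min.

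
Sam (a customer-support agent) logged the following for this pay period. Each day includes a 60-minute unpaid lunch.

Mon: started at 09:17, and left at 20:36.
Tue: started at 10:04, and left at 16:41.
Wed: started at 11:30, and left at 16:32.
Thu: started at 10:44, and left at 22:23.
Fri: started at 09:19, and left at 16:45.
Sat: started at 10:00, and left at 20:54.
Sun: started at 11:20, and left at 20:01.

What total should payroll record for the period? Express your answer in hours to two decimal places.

54.63 hours

Mon: 09:17–20:36 = 11 h 19 min; less 60 min break → 10 h 19 min
Tue: 10:04–16:41 = 6 h 37 min; less 60 min break → 5 h 37 min
Wed: 11:30–16:32 = 5 h 2 min; less 60 min break → 4 h 2 min
Thu: 10:44–22:23 = 11 h 39 min; less 60 min break → 10 h 39 min
Fri: 09:19–16:45 = 7 h 26 min; less 60 min break → 6 h 26 min
Sat: 10:00–20:54 = 10 h 54 min; less 60 min break → 9 h 54 min
Sun: 11:20–20:01 = 8 h 41 min; less 60 min break → 7 h 41 min
Total: 10 h 19 min + 5 h 37 min + 4 h 2 min + 10 h 39 min + 6 h 26 min + 9 h 54 min + 7 h 41 min = 54 h 38 min.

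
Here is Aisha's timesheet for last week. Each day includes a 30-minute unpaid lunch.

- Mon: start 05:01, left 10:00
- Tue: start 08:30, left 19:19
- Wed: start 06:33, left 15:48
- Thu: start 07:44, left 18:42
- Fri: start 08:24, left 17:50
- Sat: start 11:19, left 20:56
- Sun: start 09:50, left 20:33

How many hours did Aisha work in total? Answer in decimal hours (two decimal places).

Mon: 05:01–10:00 = 4 h 59 min; less 30 min break → 4 h 29 min
Tue: 08:30–19:19 = 10 h 49 min; less 30 min break → 10 h 19 min
Wed: 06:33–15:48 = 9 h 15 min; less 30 min break → 8 h 45 min
Thu: 07:44–18:42 = 10 h 58 min; less 30 min break → 10 h 28 min
Fri: 08:24–17:50 = 9 h 26 min; less 30 min break → 8 h 56 min
Sat: 11:19–20:56 = 9 h 37 min; less 30 min break → 9 h 7 min
Sun: 09:50–20:33 = 10 h 43 min; less 30 min break → 10 h 13 min
Total: 4 h 29 min + 10 h 19 min + 8 h 45 min + 10 h 28 min + 8 h 56 min + 9 h 7 min + 10 h 13 min = 62 h 17 min.

62.28 hours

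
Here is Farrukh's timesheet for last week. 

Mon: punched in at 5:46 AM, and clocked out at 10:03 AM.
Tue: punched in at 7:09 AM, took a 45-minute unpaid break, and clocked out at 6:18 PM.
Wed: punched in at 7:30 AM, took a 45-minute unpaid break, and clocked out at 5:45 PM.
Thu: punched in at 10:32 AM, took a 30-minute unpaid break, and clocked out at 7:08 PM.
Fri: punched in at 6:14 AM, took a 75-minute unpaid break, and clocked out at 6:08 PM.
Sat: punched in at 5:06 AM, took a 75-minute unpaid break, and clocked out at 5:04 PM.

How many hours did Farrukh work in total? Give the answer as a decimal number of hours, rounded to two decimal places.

Mon: 5:46 AM–10:03 AM = 4 h 17 min
Tue: 7:09 AM–6:18 PM = 11 h 9 min; less 45 min break → 10 h 24 min
Wed: 7:30 AM–5:45 PM = 10 h 15 min; less 45 min break → 9 h 30 min
Thu: 10:32 AM–7:08 PM = 8 h 36 min; less 30 min break → 8 h 6 min
Fri: 6:14 AM–6:08 PM = 11 h 54 min; less 75 min break → 10 h 39 min
Sat: 5:06 AM–5:04 PM = 11 h 58 min; less 75 min break → 10 h 43 min
Total: 4 h 17 min + 10 h 24 min + 9 h 30 min + 8 h 6 min + 10 h 39 min + 10 h 43 min = 53 h 39 min.

53.65 hours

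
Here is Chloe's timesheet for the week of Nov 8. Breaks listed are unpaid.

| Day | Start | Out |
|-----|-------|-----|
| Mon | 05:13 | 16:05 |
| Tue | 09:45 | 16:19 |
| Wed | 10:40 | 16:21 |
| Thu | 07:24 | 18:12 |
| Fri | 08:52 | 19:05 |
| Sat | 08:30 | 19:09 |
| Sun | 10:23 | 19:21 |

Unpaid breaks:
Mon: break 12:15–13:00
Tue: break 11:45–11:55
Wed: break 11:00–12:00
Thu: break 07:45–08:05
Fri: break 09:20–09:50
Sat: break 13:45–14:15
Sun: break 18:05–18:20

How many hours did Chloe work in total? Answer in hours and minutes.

60 h 15 min

Mon: 05:13–16:05 = 10 h 52 min; less 45 min break → 10 h 7 min
Tue: 09:45–16:19 = 6 h 34 min; less 10 min break → 6 h 24 min
Wed: 10:40–16:21 = 5 h 41 min; less 60 min break → 4 h 41 min
Thu: 07:24–18:12 = 10 h 48 min; less 20 min break → 10 h 28 min
Fri: 08:52–19:05 = 10 h 13 min; less 30 min break → 9 h 43 min
Sat: 08:30–19:09 = 10 h 39 min; less 30 min break → 10 h 9 min
Sun: 10:23–19:21 = 8 h 58 min; less 15 min break → 8 h 43 min
Total: 10 h 7 min + 6 h 24 min + 4 h 41 min + 10 h 28 min + 9 h 43 min + 10 h 9 min + 8 h 43 min = 60 h 15 min.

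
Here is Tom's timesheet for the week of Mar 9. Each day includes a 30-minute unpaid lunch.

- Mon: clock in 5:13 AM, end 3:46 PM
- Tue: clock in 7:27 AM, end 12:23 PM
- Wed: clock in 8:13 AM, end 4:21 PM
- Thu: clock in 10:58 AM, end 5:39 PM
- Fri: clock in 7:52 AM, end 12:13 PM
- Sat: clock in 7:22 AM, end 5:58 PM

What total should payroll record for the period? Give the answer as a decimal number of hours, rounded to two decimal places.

42.25 hours

Mon: 5:13 AM–3:46 PM = 10 h 33 min; less 30 min break → 10 h 3 min
Tue: 7:27 AM–12:23 PM = 4 h 56 min; less 30 min break → 4 h 26 min
Wed: 8:13 AM–4:21 PM = 8 h 8 min; less 30 min break → 7 h 38 min
Thu: 10:58 AM–5:39 PM = 6 h 41 min; less 30 min break → 6 h 11 min
Fri: 7:52 AM–12:13 PM = 4 h 21 min; less 30 min break → 3 h 51 min
Sat: 7:22 AM–5:58 PM = 10 h 36 min; less 30 min break → 10 h 6 min
Total: 10 h 3 min + 4 h 26 min + 7 h 38 min + 6 h 11 min + 3 h 51 min + 10 h 6 min = 42 h 15 min.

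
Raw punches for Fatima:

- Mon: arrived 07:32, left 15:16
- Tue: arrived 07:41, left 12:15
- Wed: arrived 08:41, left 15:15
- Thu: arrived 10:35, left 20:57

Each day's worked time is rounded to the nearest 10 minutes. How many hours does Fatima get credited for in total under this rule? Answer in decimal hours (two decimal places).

29.00 hours

Mon: 07:32–15:16 = 7 h 44 min → rounds to 7 h 40 min
Tue: 07:41–12:15 = 4 h 34 min → rounds to 4 h 30 min
Wed: 08:41–15:15 = 6 h 34 min → rounds to 6 h 30 min
Thu: 10:35–20:57 = 10 h 22 min → rounds to 10 h 20 min
Total credited: 29 h 0 min.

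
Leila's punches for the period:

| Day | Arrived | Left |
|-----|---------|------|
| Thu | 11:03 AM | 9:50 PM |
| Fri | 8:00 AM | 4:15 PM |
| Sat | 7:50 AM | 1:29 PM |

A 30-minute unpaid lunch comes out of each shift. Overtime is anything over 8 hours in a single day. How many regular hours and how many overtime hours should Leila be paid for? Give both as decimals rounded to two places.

Thu: 11:03 AM–9:50 PM = 10 h 47 min; less 30 min break → 10 h 17 min
Fri: 8:00 AM–4:15 PM = 8 h 15 min; less 30 min break → 7 h 45 min
Sat: 7:50 AM–1:29 PM = 5 h 39 min; less 30 min break → 5 h 9 min
Thu reg 8 h 0 min / OT 2 h 17 min; Fri reg 7 h 45 min / OT 0 h 0 min; Sat reg 5 h 9 min / OT 0 h 0 min.
Totals: regular 20 h 54 min, overtime 2 h 17 min.

Regular 20.90 hours, overtime 2.28 hours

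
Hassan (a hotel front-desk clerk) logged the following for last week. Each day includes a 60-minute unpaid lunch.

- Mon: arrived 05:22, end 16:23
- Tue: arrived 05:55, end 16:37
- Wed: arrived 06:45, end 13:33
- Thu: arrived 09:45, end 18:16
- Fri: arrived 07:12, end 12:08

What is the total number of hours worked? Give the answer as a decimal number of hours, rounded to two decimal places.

36.97 hours

Mon: 05:22–16:23 = 11 h 1 min; less 60 min break → 10 h 1 min
Tue: 05:55–16:37 = 10 h 42 min; less 60 min break → 9 h 42 min
Wed: 06:45–13:33 = 6 h 48 min; less 60 min break → 5 h 48 min
Thu: 09:45–18:16 = 8 h 31 min; less 60 min break → 7 h 31 min
Fri: 07:12–12:08 = 4 h 56 min; less 60 min break → 3 h 56 min
Total: 10 h 1 min + 9 h 42 min + 5 h 48 min + 7 h 31 min + 3 h 56 min = 36 h 58 min.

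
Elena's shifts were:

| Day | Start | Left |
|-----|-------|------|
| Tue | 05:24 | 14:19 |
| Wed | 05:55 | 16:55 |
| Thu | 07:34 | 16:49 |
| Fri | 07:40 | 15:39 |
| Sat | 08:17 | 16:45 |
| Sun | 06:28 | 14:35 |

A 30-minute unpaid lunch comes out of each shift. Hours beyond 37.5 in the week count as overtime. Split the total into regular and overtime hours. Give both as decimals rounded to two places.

Tue: 05:24–14:19 = 8 h 55 min; less 30 min break → 8 h 25 min
Wed: 05:55–16:55 = 11 h 0 min; less 30 min break → 10 h 30 min
Thu: 07:34–16:49 = 9 h 15 min; less 30 min break → 8 h 45 min
Fri: 07:40–15:39 = 7 h 59 min; less 30 min break → 7 h 29 min
Sat: 08:17–16:45 = 8 h 28 min; less 30 min break → 7 h 58 min
Sun: 06:28–14:35 = 8 h 7 min; less 30 min break → 7 h 37 min
Total worked: 50 h 44 min = 50.73 h.
Threshold 37.5 h → overtime 13 h 14 min, regular 37 h 30 min.

Regular 37.50 hours, overtime 13.23 hours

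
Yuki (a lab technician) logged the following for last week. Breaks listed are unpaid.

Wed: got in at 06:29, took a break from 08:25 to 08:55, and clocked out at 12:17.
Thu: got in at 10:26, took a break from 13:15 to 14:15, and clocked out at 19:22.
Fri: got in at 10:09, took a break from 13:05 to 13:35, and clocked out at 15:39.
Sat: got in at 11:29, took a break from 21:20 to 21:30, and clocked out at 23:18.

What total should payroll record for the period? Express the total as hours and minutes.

29 h 53 min

Wed: 06:29–12:17 = 5 h 48 min; less 30 min break → 5 h 18 min
Thu: 10:26–19:22 = 8 h 56 min; less 60 min break → 7 h 56 min
Fri: 10:09–15:39 = 5 h 30 min; less 30 min break → 5 h 0 min
Sat: 11:29–23:18 = 11 h 49 min; less 10 min break → 11 h 39 min
Total: 5 h 18 min + 7 h 56 min + 5 h 0 min + 11 h 39 min = 29 h 53 min.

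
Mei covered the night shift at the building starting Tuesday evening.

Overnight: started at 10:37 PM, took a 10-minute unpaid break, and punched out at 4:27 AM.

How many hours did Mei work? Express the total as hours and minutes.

5 h 40 min

Overnight: 10:37 PM → midnight = 1 h 23 min; midnight → 4:27 AM = 4 h 27 min; span 5 h 50 min; less 10 min break → 5 h 40 min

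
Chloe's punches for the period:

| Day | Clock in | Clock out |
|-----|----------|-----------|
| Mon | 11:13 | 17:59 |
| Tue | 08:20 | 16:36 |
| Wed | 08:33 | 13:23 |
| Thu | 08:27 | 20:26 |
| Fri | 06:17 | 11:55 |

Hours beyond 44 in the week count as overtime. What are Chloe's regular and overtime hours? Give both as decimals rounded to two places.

Regular 37.48 hours, overtime 0.00 hours

Mon: 11:13–17:59 = 6 h 46 min
Tue: 08:20–16:36 = 8 h 16 min
Wed: 08:33–13:23 = 4 h 50 min
Thu: 08:27–20:26 = 11 h 59 min
Fri: 06:17–11:55 = 5 h 38 min
Total worked: 37 h 29 min = 37.48 h.
Threshold 44 h → overtime 0 h 0 min, regular 37 h 29 min.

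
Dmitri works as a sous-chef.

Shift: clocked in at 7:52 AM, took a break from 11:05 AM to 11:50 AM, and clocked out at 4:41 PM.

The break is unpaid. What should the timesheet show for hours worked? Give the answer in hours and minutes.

8 h 4 min

Shift: 7:52 AM–4:41 PM = 8 h 49 min; less 45 min break → 8 h 4 min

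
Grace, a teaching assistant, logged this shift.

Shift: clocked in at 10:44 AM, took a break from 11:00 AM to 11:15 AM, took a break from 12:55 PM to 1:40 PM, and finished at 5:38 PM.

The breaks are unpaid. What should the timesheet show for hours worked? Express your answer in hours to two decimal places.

5.90 hours

Shift: 10:44 AM–5:38 PM = 6 h 54 min; less 60 min break → 5 h 54 min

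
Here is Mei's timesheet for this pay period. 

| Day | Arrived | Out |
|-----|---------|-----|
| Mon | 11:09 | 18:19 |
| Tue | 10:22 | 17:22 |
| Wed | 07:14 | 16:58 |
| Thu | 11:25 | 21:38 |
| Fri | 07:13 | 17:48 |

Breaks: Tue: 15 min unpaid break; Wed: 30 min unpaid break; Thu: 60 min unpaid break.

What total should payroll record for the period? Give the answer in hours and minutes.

Mon: 11:09–18:19 = 7 h 10 min
Tue: 10:22–17:22 = 7 h 0 min; less 15 min break → 6 h 45 min
Wed: 07:14–16:58 = 9 h 44 min; less 30 min break → 9 h 14 min
Thu: 11:25–21:38 = 10 h 13 min; less 60 min break → 9 h 13 min
Fri: 07:13–17:48 = 10 h 35 min
Total: 7 h 10 min + 6 h 45 min + 9 h 14 min + 9 h 13 min + 10 h 35 min = 42 h 57 min.

42 h 57 min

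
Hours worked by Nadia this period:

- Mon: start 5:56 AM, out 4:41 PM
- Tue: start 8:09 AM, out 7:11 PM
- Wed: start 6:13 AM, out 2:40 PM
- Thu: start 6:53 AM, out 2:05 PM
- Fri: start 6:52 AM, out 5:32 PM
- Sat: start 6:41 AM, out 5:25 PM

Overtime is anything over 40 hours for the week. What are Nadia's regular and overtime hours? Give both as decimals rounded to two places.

Mon: 5:56 AM–4:41 PM = 10 h 45 min
Tue: 8:09 AM–7:11 PM = 11 h 2 min
Wed: 6:13 AM–2:40 PM = 8 h 27 min
Thu: 6:53 AM–2:05 PM = 7 h 12 min
Fri: 6:52 AM–5:32 PM = 10 h 40 min
Sat: 6:41 AM–5:25 PM = 10 h 44 min
Total worked: 58 h 50 min = 58.83 h.
Threshold 40 h → overtime 18 h 50 min, regular 40 h 0 min.

Regular 40.00 hours, overtime 18.83 hours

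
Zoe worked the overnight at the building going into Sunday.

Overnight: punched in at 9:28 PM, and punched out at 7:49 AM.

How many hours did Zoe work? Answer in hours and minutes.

Overnight: 9:28 PM → midnight = 2 h 32 min; midnight → 7:49 AM = 7 h 49 min; span 10 h 21 min

10 h 21 min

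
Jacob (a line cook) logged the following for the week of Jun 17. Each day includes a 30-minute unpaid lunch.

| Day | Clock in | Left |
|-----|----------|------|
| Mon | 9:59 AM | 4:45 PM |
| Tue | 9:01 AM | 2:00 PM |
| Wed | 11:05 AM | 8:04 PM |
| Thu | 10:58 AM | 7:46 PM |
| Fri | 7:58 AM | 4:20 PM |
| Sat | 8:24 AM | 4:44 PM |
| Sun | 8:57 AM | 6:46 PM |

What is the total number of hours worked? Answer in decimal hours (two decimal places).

Mon: 9:59 AM–4:45 PM = 6 h 46 min; less 30 min break → 6 h 16 min
Tue: 9:01 AM–2:00 PM = 4 h 59 min; less 30 min break → 4 h 29 min
Wed: 11:05 AM–8:04 PM = 8 h 59 min; less 30 min break → 8 h 29 min
Thu: 10:58 AM–7:46 PM = 8 h 48 min; less 30 min break → 8 h 18 min
Fri: 7:58 AM–4:20 PM = 8 h 22 min; less 30 min break → 7 h 52 min
Sat: 8:24 AM–4:44 PM = 8 h 20 min; less 30 min break → 7 h 50 min
Sun: 8:57 AM–6:46 PM = 9 h 49 min; less 30 min break → 9 h 19 min
Total: 6 h 16 min + 4 h 29 min + 8 h 29 min + 8 h 18 min + 7 h 52 min + 7 h 50 min + 9 h 19 min = 52 h 33 min.

52.55 hours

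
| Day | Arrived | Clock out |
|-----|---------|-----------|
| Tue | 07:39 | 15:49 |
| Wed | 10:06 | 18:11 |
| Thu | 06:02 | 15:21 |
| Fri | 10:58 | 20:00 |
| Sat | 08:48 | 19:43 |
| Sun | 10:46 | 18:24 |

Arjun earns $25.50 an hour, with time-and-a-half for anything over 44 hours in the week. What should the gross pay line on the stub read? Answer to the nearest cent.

Tue: 07:39–15:49 = 8 h 10 min
Wed: 10:06–18:11 = 8 h 5 min
Thu: 06:02–15:21 = 9 h 19 min
Fri: 10:58–20:00 = 9 h 2 min
Sat: 08:48–19:43 = 10 h 55 min
Sun: 10:46–18:24 = 7 h 38 min
Total worked: 53 h 9 min = 3189 min.
Regular 44 h 0 min = 2640 min at $25.50/h; overtime 9 h 9 min = 549 min at $38.25/h.
Pay = (2640 × $25.50 + 549 × $38.25) ÷ 60 = $1471.99.

$1471.99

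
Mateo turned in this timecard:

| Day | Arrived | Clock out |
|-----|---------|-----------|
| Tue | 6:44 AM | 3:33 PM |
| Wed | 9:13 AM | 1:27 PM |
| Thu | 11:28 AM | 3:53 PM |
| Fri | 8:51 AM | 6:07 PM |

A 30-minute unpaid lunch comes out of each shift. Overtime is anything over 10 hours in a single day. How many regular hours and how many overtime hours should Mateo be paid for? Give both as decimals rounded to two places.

Tue: 6:44 AM–3:33 PM = 8 h 49 min; less 30 min break → 8 h 19 min
Wed: 9:13 AM–1:27 PM = 4 h 14 min; less 30 min break → 3 h 44 min
Thu: 11:28 AM–3:53 PM = 4 h 25 min; less 30 min break → 3 h 55 min
Fri: 8:51 AM–6:07 PM = 9 h 16 min; less 30 min break → 8 h 46 min
Tue reg 8 h 19 min / OT 0 h 0 min; Wed reg 3 h 44 min / OT 0 h 0 min; Thu reg 3 h 55 min / OT 0 h 0 min; Fri reg 8 h 46 min / OT 0 h 0 min.
Totals: regular 24 h 44 min, overtime 0 h 0 min.

Regular 24.73 hours, overtime 0.00 hours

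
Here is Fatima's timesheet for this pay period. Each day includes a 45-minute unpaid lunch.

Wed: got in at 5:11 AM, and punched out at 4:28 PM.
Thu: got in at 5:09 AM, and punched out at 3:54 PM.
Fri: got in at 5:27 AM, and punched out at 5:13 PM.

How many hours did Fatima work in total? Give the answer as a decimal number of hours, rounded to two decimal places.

Wed: 5:11 AM–4:28 PM = 11 h 17 min; less 45 min break → 10 h 32 min
Thu: 5:09 AM–3:54 PM = 10 h 45 min; less 45 min break → 10 h 0 min
Fri: 5:27 AM–5:13 PM = 11 h 46 min; less 45 min break → 11 h 1 min
Total: 10 h 32 min + 10 h 0 min + 11 h 1 min = 31 h 33 min.

31.55 hours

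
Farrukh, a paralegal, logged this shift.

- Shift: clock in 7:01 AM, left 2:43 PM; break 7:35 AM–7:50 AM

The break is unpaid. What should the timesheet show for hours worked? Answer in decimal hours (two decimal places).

7.45 hours

Shift: 7:01 AM–2:43 PM = 7 h 42 min; less 15 min break → 7 h 27 min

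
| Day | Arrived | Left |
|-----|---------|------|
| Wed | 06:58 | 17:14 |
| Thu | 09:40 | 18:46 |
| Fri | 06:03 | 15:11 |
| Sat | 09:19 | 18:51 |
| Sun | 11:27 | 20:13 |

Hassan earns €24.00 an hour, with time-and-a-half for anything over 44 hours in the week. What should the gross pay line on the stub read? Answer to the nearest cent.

€1156.80

Wed: 06:58–17:14 = 10 h 16 min
Thu: 09:40–18:46 = 9 h 6 min
Fri: 06:03–15:11 = 9 h 8 min
Sat: 09:19–18:51 = 9 h 32 min
Sun: 11:27–20:13 = 8 h 46 min
Total worked: 46 h 48 min = 2808 min.
Regular 44 h 0 min = 2640 min at €24.00/h; overtime 2 h 48 min = 168 min at €36.00/h.
Pay = (2640 × €24.00 + 168 × €36.00) ÷ 60 = €1156.80.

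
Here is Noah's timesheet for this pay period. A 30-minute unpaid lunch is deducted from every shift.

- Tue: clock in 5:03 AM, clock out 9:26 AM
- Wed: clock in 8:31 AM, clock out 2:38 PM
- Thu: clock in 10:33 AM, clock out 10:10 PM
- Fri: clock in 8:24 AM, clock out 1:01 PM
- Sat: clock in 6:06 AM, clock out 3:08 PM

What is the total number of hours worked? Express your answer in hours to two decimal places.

33.27 hours

Tue: 5:03 AM–9:26 AM = 4 h 23 min; less 30 min break → 3 h 53 min
Wed: 8:31 AM–2:38 PM = 6 h 7 min; less 30 min break → 5 h 37 min
Thu: 10:33 AM–10:10 PM = 11 h 37 min; less 30 min break → 11 h 7 min
Fri: 8:24 AM–1:01 PM = 4 h 37 min; less 30 min break → 4 h 7 min
Sat: 6:06 AM–3:08 PM = 9 h 2 min; less 30 min break → 8 h 32 min
Total: 3 h 53 min + 5 h 37 min + 11 h 7 min + 4 h 7 min + 8 h 32 min = 33 h 16 min.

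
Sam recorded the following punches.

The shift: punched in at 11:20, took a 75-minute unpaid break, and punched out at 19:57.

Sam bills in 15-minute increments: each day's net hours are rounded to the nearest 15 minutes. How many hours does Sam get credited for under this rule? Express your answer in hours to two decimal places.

7.25 hours

The shift: 11:20–19:57 = 8 h 37 min − 75 min = 7 h 22 min → rounds to 7 h 15 min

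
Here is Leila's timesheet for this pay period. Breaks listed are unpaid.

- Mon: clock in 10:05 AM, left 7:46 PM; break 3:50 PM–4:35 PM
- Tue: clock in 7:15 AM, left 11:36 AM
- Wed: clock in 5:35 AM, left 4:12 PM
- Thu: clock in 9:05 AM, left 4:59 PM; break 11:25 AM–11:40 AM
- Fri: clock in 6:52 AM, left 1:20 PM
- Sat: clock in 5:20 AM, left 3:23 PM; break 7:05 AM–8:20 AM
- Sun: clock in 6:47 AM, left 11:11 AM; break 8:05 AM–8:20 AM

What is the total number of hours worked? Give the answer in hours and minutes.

50 h 58 min

Mon: 10:05 AM–7:46 PM = 9 h 41 min; less 45 min break → 8 h 56 min
Tue: 7:15 AM–11:36 AM = 4 h 21 min
Wed: 5:35 AM–4:12 PM = 10 h 37 min
Thu: 9:05 AM–4:59 PM = 7 h 54 min; less 15 min break → 7 h 39 min
Fri: 6:52 AM–1:20 PM = 6 h 28 min
Sat: 5:20 AM–3:23 PM = 10 h 3 min; less 75 min break → 8 h 48 min
Sun: 6:47 AM–11:11 AM = 4 h 24 min; less 15 min break → 4 h 9 min
Total: 8 h 56 min + 4 h 21 min + 10 h 37 min + 7 h 39 min + 6 h 28 min + 8 h 48 min + 4 h 9 min = 50 h 58 min.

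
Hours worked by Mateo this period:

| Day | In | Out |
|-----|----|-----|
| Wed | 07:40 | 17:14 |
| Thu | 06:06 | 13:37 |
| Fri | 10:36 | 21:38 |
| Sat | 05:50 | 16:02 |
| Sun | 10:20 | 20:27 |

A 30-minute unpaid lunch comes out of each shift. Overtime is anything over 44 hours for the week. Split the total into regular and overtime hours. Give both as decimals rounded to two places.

Regular 44.00 hours, overtime 1.93 hours

Wed: 07:40–17:14 = 9 h 34 min; less 30 min break → 9 h 4 min
Thu: 06:06–13:37 = 7 h 31 min; less 30 min break → 7 h 1 min
Fri: 10:36–21:38 = 11 h 2 min; less 30 min break → 10 h 32 min
Sat: 05:50–16:02 = 10 h 12 min; less 30 min break → 9 h 42 min
Sun: 10:20–20:27 = 10 h 7 min; less 30 min break → 9 h 37 min
Total worked: 45 h 56 min = 45.93 h.
Threshold 44 h → overtime 1 h 56 min, regular 44 h 0 min.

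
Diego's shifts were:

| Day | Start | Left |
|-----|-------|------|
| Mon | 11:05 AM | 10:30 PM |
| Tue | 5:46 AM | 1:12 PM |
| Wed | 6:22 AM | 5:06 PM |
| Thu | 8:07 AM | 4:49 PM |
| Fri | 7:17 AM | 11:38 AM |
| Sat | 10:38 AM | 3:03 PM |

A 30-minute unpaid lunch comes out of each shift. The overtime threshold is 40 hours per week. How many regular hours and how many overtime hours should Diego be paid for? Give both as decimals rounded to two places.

Regular 40.00 hours, overtime 4.05 hours

Mon: 11:05 AM–10:30 PM = 11 h 25 min; less 30 min break → 10 h 55 min
Tue: 5:46 AM–1:12 PM = 7 h 26 min; less 30 min break → 6 h 56 min
Wed: 6:22 AM–5:06 PM = 10 h 44 min; less 30 min break → 10 h 14 min
Thu: 8:07 AM–4:49 PM = 8 h 42 min; less 30 min break → 8 h 12 min
Fri: 7:17 AM–11:38 AM = 4 h 21 min; less 30 min break → 3 h 51 min
Sat: 10:38 AM–3:03 PM = 4 h 25 min; less 30 min break → 3 h 55 min
Total worked: 44 h 3 min = 44.05 h.
Threshold 40 h → overtime 4 h 3 min, regular 40 h 0 min.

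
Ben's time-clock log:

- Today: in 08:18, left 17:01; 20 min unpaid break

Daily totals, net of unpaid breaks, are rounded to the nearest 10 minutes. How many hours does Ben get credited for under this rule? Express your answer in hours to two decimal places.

Today: 08:18–17:01 = 8 h 43 min − 20 min = 8 h 23 min → rounds to 8 h 20 min

8.33 hours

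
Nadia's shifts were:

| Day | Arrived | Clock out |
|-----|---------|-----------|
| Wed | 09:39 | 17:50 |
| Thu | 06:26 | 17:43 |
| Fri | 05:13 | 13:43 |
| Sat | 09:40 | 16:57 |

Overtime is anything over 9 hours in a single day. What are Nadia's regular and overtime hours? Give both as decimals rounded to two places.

Wed: 09:39–17:50 = 8 h 11 min
Thu: 06:26–17:43 = 11 h 17 min
Fri: 05:13–13:43 = 8 h 30 min
Sat: 09:40–16:57 = 7 h 17 min
Wed reg 8 h 11 min / OT 0 h 0 min; Thu reg 9 h 0 min / OT 2 h 17 min; Fri reg 8 h 30 min / OT 0 h 0 min; Sat reg 7 h 17 min / OT 0 h 0 min.
Totals: regular 32 h 58 min, overtime 2 h 17 min.

Regular 32.97 hours, overtime 2.28 hours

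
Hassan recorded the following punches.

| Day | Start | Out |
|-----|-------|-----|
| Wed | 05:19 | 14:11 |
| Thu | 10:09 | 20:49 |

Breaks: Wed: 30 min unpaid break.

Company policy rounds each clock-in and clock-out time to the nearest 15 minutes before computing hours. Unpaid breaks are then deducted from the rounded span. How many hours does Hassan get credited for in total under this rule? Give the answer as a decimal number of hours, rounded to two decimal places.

19.00 hours

Wed: in 05:19→05:15, out 14:11→14:15; 9 h 0 min − 30 min = 8 h 30 min
Thu: in 10:09→10:15, out 20:49→20:45; 10 h 30 min
Total credited: 19 h 0 min.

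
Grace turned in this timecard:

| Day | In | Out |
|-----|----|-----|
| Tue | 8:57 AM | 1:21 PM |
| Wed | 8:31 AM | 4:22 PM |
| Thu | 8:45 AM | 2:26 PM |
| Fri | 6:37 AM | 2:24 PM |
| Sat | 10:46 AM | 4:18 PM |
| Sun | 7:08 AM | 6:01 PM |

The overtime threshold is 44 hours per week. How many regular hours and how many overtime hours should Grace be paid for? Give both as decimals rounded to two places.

Regular 42.13 hours, overtime 0.00 hours

Tue: 8:57 AM–1:21 PM = 4 h 24 min
Wed: 8:31 AM–4:22 PM = 7 h 51 min
Thu: 8:45 AM–2:26 PM = 5 h 41 min
Fri: 6:37 AM–2:24 PM = 7 h 47 min
Sat: 10:46 AM–4:18 PM = 5 h 32 min
Sun: 7:08 AM–6:01 PM = 10 h 53 min
Total worked: 42 h 8 min = 42.13 h.
Threshold 44 h → overtime 0 h 0 min, regular 42 h 8 min.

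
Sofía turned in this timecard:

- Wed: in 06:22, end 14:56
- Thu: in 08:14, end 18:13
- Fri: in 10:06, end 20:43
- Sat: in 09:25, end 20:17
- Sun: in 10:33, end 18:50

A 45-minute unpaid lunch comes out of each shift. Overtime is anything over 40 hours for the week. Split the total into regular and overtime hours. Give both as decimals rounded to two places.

Wed: 06:22–14:56 = 8 h 34 min; less 45 min break → 7 h 49 min
Thu: 08:14–18:13 = 9 h 59 min; less 45 min break → 9 h 14 min
Fri: 10:06–20:43 = 10 h 37 min; less 45 min break → 9 h 52 min
Sat: 09:25–20:17 = 10 h 52 min; less 45 min break → 10 h 7 min
Sun: 10:33–18:50 = 8 h 17 min; less 45 min break → 7 h 32 min
Total worked: 44 h 34 min = 44.57 h.
Threshold 40 h → overtime 4 h 34 min, regular 40 h 0 min.

Regular 40.00 hours, overtime 4.57 hours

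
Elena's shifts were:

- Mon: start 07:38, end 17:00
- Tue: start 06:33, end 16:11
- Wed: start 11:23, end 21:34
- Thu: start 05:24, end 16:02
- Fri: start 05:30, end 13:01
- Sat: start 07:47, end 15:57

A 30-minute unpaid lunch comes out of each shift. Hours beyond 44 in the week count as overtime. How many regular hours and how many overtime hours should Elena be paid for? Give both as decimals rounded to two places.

Mon: 07:38–17:00 = 9 h 22 min; less 30 min break → 8 h 52 min
Tue: 06:33–16:11 = 9 h 38 min; less 30 min break → 9 h 8 min
Wed: 11:23–21:34 = 10 h 11 min; less 30 min break → 9 h 41 min
Thu: 05:24–16:02 = 10 h 38 min; less 30 min break → 10 h 8 min
Fri: 05:30–13:01 = 7 h 31 min; less 30 min break → 7 h 1 min
Sat: 07:47–15:57 = 8 h 10 min; less 30 min break → 7 h 40 min
Total worked: 52 h 30 min = 52.50 h.
Threshold 44 h → overtime 8 h 30 min, regular 44 h 0 min.

Regular 44.00 hours, overtime 8.50 hours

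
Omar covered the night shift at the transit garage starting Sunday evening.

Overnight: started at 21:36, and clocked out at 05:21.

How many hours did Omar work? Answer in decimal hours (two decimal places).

7.75 hours

Overnight: 21:36 → midnight = 2 h 24 min; midnight → 05:21 = 5 h 21 min; span 7 h 45 min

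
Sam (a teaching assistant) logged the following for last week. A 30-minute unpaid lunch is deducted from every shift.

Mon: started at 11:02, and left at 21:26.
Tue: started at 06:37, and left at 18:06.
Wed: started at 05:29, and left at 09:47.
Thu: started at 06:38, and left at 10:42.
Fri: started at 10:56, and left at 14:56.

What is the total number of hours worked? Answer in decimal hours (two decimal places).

31.75 hours

Mon: 11:02–21:26 = 10 h 24 min; less 30 min break → 9 h 54 min
Tue: 06:37–18:06 = 11 h 29 min; less 30 min break → 10 h 59 min
Wed: 05:29–09:47 = 4 h 18 min; less 30 min break → 3 h 48 min
Thu: 06:38–10:42 = 4 h 4 min; less 30 min break → 3 h 34 min
Fri: 10:56–14:56 = 4 h 0 min; less 30 min break → 3 h 30 min
Total: 9 h 54 min + 10 h 59 min + 3 h 48 min + 3 h 34 min + 3 h 30 min = 31 h 45 min.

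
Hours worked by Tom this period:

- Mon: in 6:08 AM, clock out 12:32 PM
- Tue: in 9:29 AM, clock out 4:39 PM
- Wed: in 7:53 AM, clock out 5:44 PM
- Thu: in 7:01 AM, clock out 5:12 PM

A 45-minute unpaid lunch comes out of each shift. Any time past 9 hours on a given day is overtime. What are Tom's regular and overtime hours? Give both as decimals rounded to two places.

Regular 30.07 hours, overtime 0.53 hours

Mon: 6:08 AM–12:32 PM = 6 h 24 min; less 45 min break → 5 h 39 min
Tue: 9:29 AM–4:39 PM = 7 h 10 min; less 45 min break → 6 h 25 min
Wed: 7:53 AM–5:44 PM = 9 h 51 min; less 45 min break → 9 h 6 min
Thu: 7:01 AM–5:12 PM = 10 h 11 min; less 45 min break → 9 h 26 min
Mon reg 5 h 39 min / OT 0 h 0 min; Tue reg 6 h 25 min / OT 0 h 0 min; Wed reg 9 h 0 min / OT 0 h 6 min; Thu reg 9 h 0 min / OT 0 h 26 min.
Totals: regular 30 h 4 min, overtime 0 h 32 min.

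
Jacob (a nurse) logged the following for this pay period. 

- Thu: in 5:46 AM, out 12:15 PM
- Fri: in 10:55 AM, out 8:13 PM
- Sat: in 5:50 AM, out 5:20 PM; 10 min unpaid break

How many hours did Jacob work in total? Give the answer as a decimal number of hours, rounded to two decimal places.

Thu: 5:46 AM–12:15 PM = 6 h 29 min
Fri: 10:55 AM–8:13 PM = 9 h 18 min
Sat: 5:50 AM–5:20 PM = 11 h 30 min; less 10 min break → 11 h 20 min
Total: 6 h 29 min + 9 h 18 min + 11 h 20 min = 27 h 7 min.

27.12 hours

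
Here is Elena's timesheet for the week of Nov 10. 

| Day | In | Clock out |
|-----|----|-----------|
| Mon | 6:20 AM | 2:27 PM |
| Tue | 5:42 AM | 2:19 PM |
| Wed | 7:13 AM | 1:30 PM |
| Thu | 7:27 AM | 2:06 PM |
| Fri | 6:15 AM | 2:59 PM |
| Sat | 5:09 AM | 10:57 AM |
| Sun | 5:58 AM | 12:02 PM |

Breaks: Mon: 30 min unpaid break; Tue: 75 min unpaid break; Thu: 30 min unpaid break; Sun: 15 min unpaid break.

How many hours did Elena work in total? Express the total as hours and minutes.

47 h 46 min

Mon: 6:20 AM–2:27 PM = 8 h 7 min; less 30 min break → 7 h 37 min
Tue: 5:42 AM–2:19 PM = 8 h 37 min; less 75 min break → 7 h 22 min
Wed: 7:13 AM–1:30 PM = 6 h 17 min
Thu: 7:27 AM–2:06 PM = 6 h 39 min; less 30 min break → 6 h 9 min
Fri: 6:15 AM–2:59 PM = 8 h 44 min
Sat: 5:09 AM–10:57 AM = 5 h 48 min
Sun: 5:58 AM–12:02 PM = 6 h 4 min; less 15 min break → 5 h 49 min
Total: 7 h 37 min + 7 h 22 min + 6 h 17 min + 6 h 9 min + 8 h 44 min + 5 h 48 min + 5 h 49 min = 47 h 46 min.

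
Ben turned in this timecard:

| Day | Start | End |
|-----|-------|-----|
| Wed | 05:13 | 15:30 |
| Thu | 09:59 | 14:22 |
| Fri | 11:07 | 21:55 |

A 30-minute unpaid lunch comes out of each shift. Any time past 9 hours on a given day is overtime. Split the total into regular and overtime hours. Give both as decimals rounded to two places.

Regular 21.88 hours, overtime 2.08 hours

Wed: 05:13–15:30 = 10 h 17 min; less 30 min break → 9 h 47 min
Thu: 09:59–14:22 = 4 h 23 min; less 30 min break → 3 h 53 min
Fri: 11:07–21:55 = 10 h 48 min; less 30 min break → 10 h 18 min
Wed reg 9 h 0 min / OT 0 h 47 min; Thu reg 3 h 53 min / OT 0 h 0 min; Fri reg 9 h 0 min / OT 1 h 18 min.
Totals: regular 21 h 53 min, overtime 2 h 5 min.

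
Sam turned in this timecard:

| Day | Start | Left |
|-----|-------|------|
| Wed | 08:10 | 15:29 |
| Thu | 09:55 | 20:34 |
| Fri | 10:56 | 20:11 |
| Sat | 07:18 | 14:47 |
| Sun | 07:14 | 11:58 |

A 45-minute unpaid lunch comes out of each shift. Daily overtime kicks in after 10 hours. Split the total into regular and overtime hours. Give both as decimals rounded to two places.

Regular 35.68 hours, overtime 0.00 hours

Wed: 08:10–15:29 = 7 h 19 min; less 45 min break → 6 h 34 min
Thu: 09:55–20:34 = 10 h 39 min; less 45 min break → 9 h 54 min
Fri: 10:56–20:11 = 9 h 15 min; less 45 min break → 8 h 30 min
Sat: 07:18–14:47 = 7 h 29 min; less 45 min break → 6 h 44 min
Sun: 07:14–11:58 = 4 h 44 min; less 45 min break → 3 h 59 min
Wed reg 6 h 34 min / OT 0 h 0 min; Thu reg 9 h 54 min / OT 0 h 0 min; Fri reg 8 h 30 min / OT 0 h 0 min; Sat reg 6 h 44 min / OT 0 h 0 min; Sun reg 3 h 59 min / OT 0 h 0 min.
Totals: regular 35 h 41 min, overtime 0 h 0 min.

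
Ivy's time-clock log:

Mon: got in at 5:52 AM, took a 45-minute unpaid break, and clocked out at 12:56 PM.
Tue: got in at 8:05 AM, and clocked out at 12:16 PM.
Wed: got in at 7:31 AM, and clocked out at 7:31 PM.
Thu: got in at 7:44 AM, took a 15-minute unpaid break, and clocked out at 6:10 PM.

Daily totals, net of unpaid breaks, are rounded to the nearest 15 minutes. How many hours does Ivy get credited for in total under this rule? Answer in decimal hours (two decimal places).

32.75 hours

Mon: 5:52 AM–12:56 PM = 7 h 4 min − 45 min = 6 h 19 min → rounds to 6 h 15 min
Tue: 8:05 AM–12:16 PM = 4 h 11 min → rounds to 4 h 15 min
Wed: 7:31 AM–7:31 PM = 12 h 0 min → rounds to 12 h 0 min
Thu: 7:44 AM–6:10 PM = 10 h 26 min − 15 min = 10 h 11 min → rounds to 10 h 15 min
Total credited: 32 h 45 min.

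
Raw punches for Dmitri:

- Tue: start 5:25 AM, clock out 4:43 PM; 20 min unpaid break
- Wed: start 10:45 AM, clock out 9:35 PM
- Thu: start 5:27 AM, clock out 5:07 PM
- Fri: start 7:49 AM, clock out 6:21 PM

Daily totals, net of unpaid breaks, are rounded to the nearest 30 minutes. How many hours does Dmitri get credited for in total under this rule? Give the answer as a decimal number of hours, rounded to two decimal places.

Tue: 5:25 AM–4:43 PM = 11 h 18 min − 20 min = 10 h 58 min → rounds to 11 h 0 min
Wed: 10:45 AM–9:35 PM = 10 h 50 min → rounds to 11 h 0 min
Thu: 5:27 AM–5:07 PM = 11 h 40 min → rounds to 11 h 30 min
Fri: 7:49 AM–6:21 PM = 10 h 32 min → rounds to 10 h 30 min
Total credited: 44 h 0 min.

44.00 hours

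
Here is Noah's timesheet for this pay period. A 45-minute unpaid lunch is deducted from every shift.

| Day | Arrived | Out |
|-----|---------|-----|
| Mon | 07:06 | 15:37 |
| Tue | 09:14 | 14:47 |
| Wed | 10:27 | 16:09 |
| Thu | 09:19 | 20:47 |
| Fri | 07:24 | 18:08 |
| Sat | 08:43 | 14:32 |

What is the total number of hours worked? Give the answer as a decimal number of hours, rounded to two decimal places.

Mon: 07:06–15:37 = 8 h 31 min; less 45 min break → 7 h 46 min
Tue: 09:14–14:47 = 5 h 33 min; less 45 min break → 4 h 48 min
Wed: 10:27–16:09 = 5 h 42 min; less 45 min break → 4 h 57 min
Thu: 09:19–20:47 = 11 h 28 min; less 45 min break → 10 h 43 min
Fri: 07:24–18:08 = 10 h 44 min; less 45 min break → 9 h 59 min
Sat: 08:43–14:32 = 5 h 49 min; less 45 min break → 5 h 4 min
Total: 7 h 46 min + 4 h 48 min + 4 h 57 min + 10 h 43 min + 9 h 59 min + 5 h 4 min = 43 h 17 min.

43.28 hours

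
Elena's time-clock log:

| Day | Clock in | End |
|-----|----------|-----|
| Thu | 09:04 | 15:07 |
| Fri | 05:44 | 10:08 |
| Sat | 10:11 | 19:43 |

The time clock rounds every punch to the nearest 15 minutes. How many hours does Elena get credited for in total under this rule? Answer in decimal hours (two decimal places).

20.00 hours

Thu: in 09:04→09:00, out 15:07→15:00; 6 h 0 min
Fri: in 05:44→05:45, out 10:08→10:15; 4 h 30 min
Sat: in 10:11→10:15, out 19:43→19:45; 9 h 30 min
Total credited: 20 h 0 min.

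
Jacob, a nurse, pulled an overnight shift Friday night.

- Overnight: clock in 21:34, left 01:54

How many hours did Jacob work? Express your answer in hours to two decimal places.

Overnight: 21:34 → midnight = 2 h 26 min; midnight → 01:54 = 1 h 54 min; span 4 h 20 min

4.33 hours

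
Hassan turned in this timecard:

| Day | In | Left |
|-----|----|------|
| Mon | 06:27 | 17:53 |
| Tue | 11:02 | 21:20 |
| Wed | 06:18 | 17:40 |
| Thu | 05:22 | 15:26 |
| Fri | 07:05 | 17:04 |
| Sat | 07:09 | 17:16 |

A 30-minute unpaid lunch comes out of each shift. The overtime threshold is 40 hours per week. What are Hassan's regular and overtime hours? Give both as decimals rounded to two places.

Regular 40.00 hours, overtime 20.27 hours

Mon: 06:27–17:53 = 11 h 26 min; less 30 min break → 10 h 56 min
Tue: 11:02–21:20 = 10 h 18 min; less 30 min break → 9 h 48 min
Wed: 06:18–17:40 = 11 h 22 min; less 30 min break → 10 h 52 min
Thu: 05:22–15:26 = 10 h 4 min; less 30 min break → 9 h 34 min
Fri: 07:05–17:04 = 9 h 59 min; less 30 min break → 9 h 29 min
Sat: 07:09–17:16 = 10 h 7 min; less 30 min break → 9 h 37 min
Total worked: 60 h 16 min = 60.27 h.
Threshold 40 h → overtime 20 h 16 min, regular 40 h 0 min.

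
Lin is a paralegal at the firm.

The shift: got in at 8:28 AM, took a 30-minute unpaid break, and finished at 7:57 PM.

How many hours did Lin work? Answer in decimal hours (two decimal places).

10.98 hours

The shift: 8:28 AM–7:57 PM = 11 h 29 min; less 30 min break → 10 h 59 min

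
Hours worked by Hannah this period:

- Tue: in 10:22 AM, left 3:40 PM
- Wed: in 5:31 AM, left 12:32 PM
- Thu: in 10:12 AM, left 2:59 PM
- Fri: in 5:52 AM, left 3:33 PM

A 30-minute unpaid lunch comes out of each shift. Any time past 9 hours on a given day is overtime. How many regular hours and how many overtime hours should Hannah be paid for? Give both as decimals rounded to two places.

Tue: 10:22 AM–3:40 PM = 5 h 18 min; less 30 min break → 4 h 48 min
Wed: 5:31 AM–12:32 PM = 7 h 1 min; less 30 min break → 6 h 31 min
Thu: 10:12 AM–2:59 PM = 4 h 47 min; less 30 min break → 4 h 17 min
Fri: 5:52 AM–3:33 PM = 9 h 41 min; less 30 min break → 9 h 11 min
Tue reg 4 h 48 min / OT 0 h 0 min; Wed reg 6 h 31 min / OT 0 h 0 min; Thu reg 4 h 17 min / OT 0 h 0 min; Fri reg 9 h 0 min / OT 0 h 11 min.
Totals: regular 24 h 36 min, overtime 0 h 11 min.

Regular 24.60 hours, overtime 0.18 hours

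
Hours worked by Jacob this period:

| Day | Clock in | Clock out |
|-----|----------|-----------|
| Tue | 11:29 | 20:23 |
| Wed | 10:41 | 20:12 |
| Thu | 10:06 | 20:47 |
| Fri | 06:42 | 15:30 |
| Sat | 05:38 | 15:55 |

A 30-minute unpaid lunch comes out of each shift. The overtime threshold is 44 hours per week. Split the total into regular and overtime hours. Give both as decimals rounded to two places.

Tue: 11:29–20:23 = 8 h 54 min; less 30 min break → 8 h 24 min
Wed: 10:41–20:12 = 9 h 31 min; less 30 min break → 9 h 1 min
Thu: 10:06–20:47 = 10 h 41 min; less 30 min break → 10 h 11 min
Fri: 06:42–15:30 = 8 h 48 min; less 30 min break → 8 h 18 min
Sat: 05:38–15:55 = 10 h 17 min; less 30 min break → 9 h 47 min
Total worked: 45 h 41 min = 45.68 h.
Threshold 44 h → overtime 1 h 41 min, regular 44 h 0 min.

Regular 44.00 hours, overtime 1.68 hours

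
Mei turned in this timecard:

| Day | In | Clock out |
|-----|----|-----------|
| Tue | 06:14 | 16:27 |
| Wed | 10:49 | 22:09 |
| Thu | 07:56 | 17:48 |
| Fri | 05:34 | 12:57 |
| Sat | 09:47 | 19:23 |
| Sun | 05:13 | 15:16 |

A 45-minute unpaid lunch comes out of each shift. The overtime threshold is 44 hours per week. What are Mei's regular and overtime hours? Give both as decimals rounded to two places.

Regular 44.00 hours, overtime 9.95 hours

Tue: 06:14–16:27 = 10 h 13 min; less 45 min break → 9 h 28 min
Wed: 10:49–22:09 = 11 h 20 min; less 45 min break → 10 h 35 min
Thu: 07:56–17:48 = 9 h 52 min; less 45 min break → 9 h 7 min
Fri: 05:34–12:57 = 7 h 23 min; less 45 min break → 6 h 38 min
Sat: 09:47–19:23 = 9 h 36 min; less 45 min break → 8 h 51 min
Sun: 05:13–15:16 = 10 h 3 min; less 45 min break → 9 h 18 min
Total worked: 53 h 57 min = 53.95 h.
Threshold 44 h → overtime 9 h 57 min, regular 44 h 0 min.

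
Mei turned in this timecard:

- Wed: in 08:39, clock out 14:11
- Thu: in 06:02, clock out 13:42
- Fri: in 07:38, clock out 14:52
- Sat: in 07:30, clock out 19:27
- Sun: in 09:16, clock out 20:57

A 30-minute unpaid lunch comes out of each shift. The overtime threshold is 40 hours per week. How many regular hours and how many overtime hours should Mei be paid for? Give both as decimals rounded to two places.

Regular 40.00 hours, overtime 1.57 hours

Wed: 08:39–14:11 = 5 h 32 min; less 30 min break → 5 h 2 min
Thu: 06:02–13:42 = 7 h 40 min; less 30 min break → 7 h 10 min
Fri: 07:38–14:52 = 7 h 14 min; less 30 min break → 6 h 44 min
Sat: 07:30–19:27 = 11 h 57 min; less 30 min break → 11 h 27 min
Sun: 09:16–20:57 = 11 h 41 min; less 30 min break → 11 h 11 min
Total worked: 41 h 34 min = 41.57 h.
Threshold 40 h → overtime 1 h 34 min, regular 40 h 0 min.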